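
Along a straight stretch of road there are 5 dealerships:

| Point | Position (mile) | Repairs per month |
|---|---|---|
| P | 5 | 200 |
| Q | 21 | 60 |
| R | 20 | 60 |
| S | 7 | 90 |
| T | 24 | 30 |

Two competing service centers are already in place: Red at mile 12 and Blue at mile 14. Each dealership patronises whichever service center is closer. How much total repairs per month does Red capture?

290

The indifferent point is the midpoint (12+14)/2 = 13; dealerships left of it (closer to Red at 12) go to Red, those right go to Blue.
  P at 5 (w=200) → Red
  S at 7 (w=90) → Red
  R at 20 (w=60) → Blue
  Q at 21 (w=60) → Blue
  T at 24 (w=30) → Blue
Red captures 290; Blue captures 150.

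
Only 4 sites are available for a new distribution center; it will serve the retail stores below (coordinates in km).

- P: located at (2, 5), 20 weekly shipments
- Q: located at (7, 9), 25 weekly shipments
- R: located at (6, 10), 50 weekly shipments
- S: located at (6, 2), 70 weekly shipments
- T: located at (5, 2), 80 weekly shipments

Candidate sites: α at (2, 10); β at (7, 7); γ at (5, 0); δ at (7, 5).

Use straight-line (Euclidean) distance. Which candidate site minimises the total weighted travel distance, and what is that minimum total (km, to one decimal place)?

δ, total 964.8 km

Total weighted distance at each candidate:
  α (2, 10): total = 1737.1
  β (7, 7): total = 1103.6
  γ (5, 0): total = 1166.1
  δ (7, 5): total = 964.8
Minimum is at δ with total 964.8 km.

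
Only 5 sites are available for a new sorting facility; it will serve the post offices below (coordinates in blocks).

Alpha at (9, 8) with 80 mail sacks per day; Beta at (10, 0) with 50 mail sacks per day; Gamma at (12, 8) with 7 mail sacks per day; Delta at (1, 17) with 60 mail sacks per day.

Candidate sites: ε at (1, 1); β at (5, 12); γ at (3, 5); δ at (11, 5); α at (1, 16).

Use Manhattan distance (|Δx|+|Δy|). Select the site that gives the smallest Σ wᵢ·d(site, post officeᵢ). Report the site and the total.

Total weighted distance at each candidate:
  ε (1, 1): total = 2786
  β (5, 12): total = 2107
  γ (3, 5): total = 2244
  δ (11, 5): total = 2048
  α (1, 16): total = 2723
Minimum is at δ with total 2048 blocks.

δ, total 2048 blocks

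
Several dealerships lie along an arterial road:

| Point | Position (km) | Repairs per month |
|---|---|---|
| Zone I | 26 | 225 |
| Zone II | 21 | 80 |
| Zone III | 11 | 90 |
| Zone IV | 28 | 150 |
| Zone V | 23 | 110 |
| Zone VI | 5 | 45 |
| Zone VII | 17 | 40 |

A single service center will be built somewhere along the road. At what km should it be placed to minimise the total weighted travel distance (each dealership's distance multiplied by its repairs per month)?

For a sum of weighted absolute distances on a line, the optimum is the weighted median (not the mean). Total weight W = 740; half-weight = 370.
Sort by position and accumulate weight:
  km 5 (Zone VI, w=45) → cum 45
  km 11 (Zone III, w=90) → cum 135
  km 17 (Zone VII, w=40) → cum 175
  km 21 (Zone II, w=80) → cum 255
  km 23 (Zone V, w=110) → cum 365
  km 26 (Zone I, w=225) → cum 590  ≥ 370 → median here
  km 28 (Zone IV, w=150) → cum 740
Optimal location: km 26.

x = 26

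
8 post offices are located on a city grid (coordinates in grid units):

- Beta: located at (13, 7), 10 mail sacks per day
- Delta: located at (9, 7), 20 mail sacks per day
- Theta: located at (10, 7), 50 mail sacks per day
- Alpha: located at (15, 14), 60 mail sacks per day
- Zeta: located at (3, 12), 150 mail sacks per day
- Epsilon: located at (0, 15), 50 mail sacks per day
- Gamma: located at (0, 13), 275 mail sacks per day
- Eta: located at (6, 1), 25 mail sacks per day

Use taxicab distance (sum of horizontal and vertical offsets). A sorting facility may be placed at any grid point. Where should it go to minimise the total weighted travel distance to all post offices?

Manhattan distance separates: Σwᵢ(|x−xᵢ|+|y−yᵢ|) = Σwᵢ|x−xᵢ| + Σwᵢ|y−yᵢ|, so x and y are optimised independently as 1-D weighted medians.
Total weight W = 640; half = 320.
x-coordinate, sorted with cumulative weight:
  x=0 (Epsilon, w=50) cum 50
  x=0 (Gamma, w=275) cum 325  ← median
  x=3 (Zeta, w=150) cum 475
  x=6 (Eta, w=25) cum 500
  x=9 (Delta, w=20) cum 520
  x=10 (Theta, w=50) cum 570
  x=13 (Beta, w=10) cum 580
  x=15 (Alpha, w=60) cum 640
⇒ x* = 0
y-coordinate, sorted with cumulative weight:
  y=1 (Eta, w=25) cum 25
  y=7 (Beta, w=10) cum 35
  y=7 (Delta, w=20) cum 55
  y=7 (Theta, w=50) cum 105
  y=12 (Zeta, w=150) cum 255
  y=13 (Gamma, w=275) cum 530  ← median
  y=14 (Alpha, w=60) cum 590
  y=15 (Epsilon, w=50) cum 640
⇒ y* = 13

(0, 13)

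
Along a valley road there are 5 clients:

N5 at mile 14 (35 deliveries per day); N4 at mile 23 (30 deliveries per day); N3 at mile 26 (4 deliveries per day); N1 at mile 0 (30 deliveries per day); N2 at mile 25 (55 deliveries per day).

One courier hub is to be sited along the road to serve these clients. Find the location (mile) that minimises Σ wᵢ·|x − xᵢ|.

For a sum of weighted absolute distances on a line, the optimum is the weighted median (not the mean). Total weight W = 154; half-weight = 77.
Sort by position and accumulate weight:
  mile 0 (N1, w=30) → cum 30
  mile 14 (N5, w=35) → cum 65
  mile 23 (N4, w=30) → cum 95  ≥ 77 → median here
  mile 25 (N2, w=55) → cum 150
  mile 26 (N3, w=4) → cum 154
Optimal location: mile 23.

x = 23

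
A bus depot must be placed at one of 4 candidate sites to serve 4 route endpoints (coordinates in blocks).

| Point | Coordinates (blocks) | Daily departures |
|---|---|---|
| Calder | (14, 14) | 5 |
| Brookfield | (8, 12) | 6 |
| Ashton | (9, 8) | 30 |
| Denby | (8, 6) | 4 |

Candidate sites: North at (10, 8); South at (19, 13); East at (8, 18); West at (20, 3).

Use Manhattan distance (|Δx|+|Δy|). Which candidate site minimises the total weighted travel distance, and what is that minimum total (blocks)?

North, total 132 blocks

Total weighted distance at each candidate:
  North (10, 8): total = 132
  South (19, 13): total = 624
  East (8, 18): total = 464
  West (20, 3): total = 751
Minimum is at North with total 132 blocks.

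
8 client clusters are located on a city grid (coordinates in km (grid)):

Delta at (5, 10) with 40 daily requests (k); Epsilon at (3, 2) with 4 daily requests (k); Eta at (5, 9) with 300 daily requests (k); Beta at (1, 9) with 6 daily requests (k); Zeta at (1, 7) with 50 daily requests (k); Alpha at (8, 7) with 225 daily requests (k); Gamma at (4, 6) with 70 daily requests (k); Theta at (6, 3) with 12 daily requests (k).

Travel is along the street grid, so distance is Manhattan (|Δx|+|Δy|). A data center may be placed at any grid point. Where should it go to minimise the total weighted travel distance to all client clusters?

Manhattan distance separates: Σwᵢ(|x−xᵢ|+|y−yᵢ|) = Σwᵢ|x−xᵢ| + Σwᵢ|y−yᵢ|, so x and y are optimised independently as 1-D weighted medians.
Total weight W = 707; half = 353.5.
x-coordinate, sorted with cumulative weight:
  x=1 (Beta, w=6) cum 6
  x=1 (Zeta, w=50) cum 56
  x=3 (Epsilon, w=4) cum 60
  x=4 (Gamma, w=70) cum 130
  x=5 (Delta, w=40) cum 170
  x=5 (Eta, w=300) cum 470  ← median
  x=6 (Theta, w=12) cum 482
  x=8 (Alpha, w=225) cum 707
⇒ x* = 5
y-coordinate, sorted with cumulative weight:
  y=2 (Epsilon, w=4) cum 4
  y=3 (Theta, w=12) cum 16
  y=6 (Gamma, w=70) cum 86
  y=7 (Zeta, w=50) cum 136
  y=7 (Alpha, w=225) cum 361  ← median
  y=9 (Eta, w=300) cum 661
  y=9 (Beta, w=6) cum 667
  y=10 (Delta, w=40) cum 707
⇒ y* = 7

(5, 7)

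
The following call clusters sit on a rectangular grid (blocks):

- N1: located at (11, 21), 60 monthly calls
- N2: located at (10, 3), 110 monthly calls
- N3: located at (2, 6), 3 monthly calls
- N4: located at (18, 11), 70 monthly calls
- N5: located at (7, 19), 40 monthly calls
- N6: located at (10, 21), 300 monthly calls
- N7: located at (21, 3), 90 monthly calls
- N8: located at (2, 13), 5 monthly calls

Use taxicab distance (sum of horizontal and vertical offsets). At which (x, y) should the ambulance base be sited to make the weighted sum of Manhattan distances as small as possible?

Manhattan distance separates: Σwᵢ(|x−xᵢ|+|y−yᵢ|) = Σwᵢ|x−xᵢ| + Σwᵢ|y−yᵢ|, so x and y are optimised independently as 1-D weighted medians.
Total weight W = 678; half = 339.
x-coordinate, sorted with cumulative weight:
  x=2 (N3, w=3) cum 3
  x=2 (N8, w=5) cum 8
  x=7 (N5, w=40) cum 48
  x=10 (N2, w=110) cum 158
  x=10 (N6, w=300) cum 458  ← median
  x=11 (N1, w=60) cum 518
  x=18 (N4, w=70) cum 588
  x=21 (N7, w=90) cum 678
⇒ x* = 10
y-coordinate, sorted with cumulative weight:
  y=3 (N2, w=110) cum 110
  y=3 (N7, w=90) cum 200
  y=6 (N3, w=3) cum 203
  y=11 (N4, w=70) cum 273
  y=13 (N8, w=5) cum 278
  y=19 (N5, w=40) cum 318
  y=21 (N1, w=60) cum 378  ← median
  y=21 (N6, w=300) cum 678
⇒ y* = 21

(10, 21)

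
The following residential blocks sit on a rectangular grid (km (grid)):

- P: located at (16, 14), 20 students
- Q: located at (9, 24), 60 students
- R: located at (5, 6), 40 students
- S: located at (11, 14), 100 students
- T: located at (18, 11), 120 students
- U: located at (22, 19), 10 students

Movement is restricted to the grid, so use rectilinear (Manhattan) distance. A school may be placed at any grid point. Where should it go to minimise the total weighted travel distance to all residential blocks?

(11, 14)

Manhattan distance separates: Σwᵢ(|x−xᵢ|+|y−yᵢ|) = Σwᵢ|x−xᵢ| + Σwᵢ|y−yᵢ|, so x and y are optimised independently as 1-D weighted medians.
Total weight W = 350; half = 175.
x-coordinate, sorted with cumulative weight:
  x=5 (R, w=40) cum 40
  x=9 (Q, w=60) cum 100
  x=11 (S, w=100) cum 200  ← median
  x=16 (P, w=20) cum 220
  x=18 (T, w=120) cum 340
  x=22 (U, w=10) cum 350
⇒ x* = 11
y-coordinate, sorted with cumulative weight:
  y=6 (R, w=40) cum 40
  y=11 (T, w=120) cum 160
  y=14 (P, w=20) cum 180  ← median
  y=14 (S, w=100) cum 280
  y=19 (U, w=10) cum 290
  y=24 (Q, w=60) cum 350
⇒ y* = 14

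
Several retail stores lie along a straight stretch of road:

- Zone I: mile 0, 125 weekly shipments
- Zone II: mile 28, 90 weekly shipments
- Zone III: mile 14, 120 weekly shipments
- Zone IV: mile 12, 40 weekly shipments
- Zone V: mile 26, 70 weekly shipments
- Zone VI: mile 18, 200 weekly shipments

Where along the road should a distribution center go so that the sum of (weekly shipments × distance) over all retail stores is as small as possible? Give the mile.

x = 18

For a sum of weighted absolute distances on a line, the optimum is the weighted median (not the mean). Total weight W = 645; half-weight = 322.5.
Sort by position and accumulate weight:
  mile 0 (Zone I, w=125) → cum 125
  mile 12 (Zone IV, w=40) → cum 165
  mile 14 (Zone III, w=120) → cum 285
  mile 18 (Zone VI, w=200) → cum 485  ≥ 322.5 → median here
  mile 26 (Zone V, w=70) → cum 555
  mile 28 (Zone II, w=90) → cum 645
Optimal location: mile 18.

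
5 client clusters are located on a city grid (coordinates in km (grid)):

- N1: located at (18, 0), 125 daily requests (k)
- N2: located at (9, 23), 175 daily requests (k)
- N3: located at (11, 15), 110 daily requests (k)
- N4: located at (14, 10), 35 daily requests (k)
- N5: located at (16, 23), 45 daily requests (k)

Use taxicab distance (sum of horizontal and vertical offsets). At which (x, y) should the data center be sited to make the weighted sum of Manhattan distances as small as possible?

(11, 15)

Manhattan distance separates: Σwᵢ(|x−xᵢ|+|y−yᵢ|) = Σwᵢ|x−xᵢ| + Σwᵢ|y−yᵢ|, so x and y are optimised independently as 1-D weighted medians.
Total weight W = 490; half = 245.
x-coordinate, sorted with cumulative weight:
  x=9 (N2, w=175) cum 175
  x=11 (N3, w=110) cum 285  ← median
  x=14 (N4, w=35) cum 320
  x=16 (N5, w=45) cum 365
  x=18 (N1, w=125) cum 490
⇒ x* = 11
y-coordinate, sorted with cumulative weight:
  y=0 (N1, w=125) cum 125
  y=10 (N4, w=35) cum 160
  y=15 (N3, w=110) cum 270  ← median
  y=23 (N2, w=175) cum 445
  y=23 (N5, w=45) cum 490
⇒ y* = 15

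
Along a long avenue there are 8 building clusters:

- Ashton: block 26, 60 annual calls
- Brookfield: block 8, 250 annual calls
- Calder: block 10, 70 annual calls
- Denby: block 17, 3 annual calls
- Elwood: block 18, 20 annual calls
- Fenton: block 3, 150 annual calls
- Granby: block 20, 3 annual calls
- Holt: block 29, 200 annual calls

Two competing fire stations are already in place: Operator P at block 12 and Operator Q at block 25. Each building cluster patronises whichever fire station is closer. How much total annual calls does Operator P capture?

The indifferent point is the midpoint (12+25)/2 = 18.5; building clusters left of it (closer to Operator P at 12) go to Operator P, those right go to Operator Q.
  Fenton at 3 (w=150) → Operator P
  Brookfield at 8 (w=250) → Operator P
  Calder at 10 (w=70) → Operator P
  Denby at 17 (w=3) → Operator P
  Elwood at 18 (w=20) → Operator P
  Granby at 20 (w=3) → Operator Q
  Ashton at 26 (w=60) → Operator Q
  Holt at 29 (w=200) → Operator Q
Operator P captures 493; Operator Q captures 263.

493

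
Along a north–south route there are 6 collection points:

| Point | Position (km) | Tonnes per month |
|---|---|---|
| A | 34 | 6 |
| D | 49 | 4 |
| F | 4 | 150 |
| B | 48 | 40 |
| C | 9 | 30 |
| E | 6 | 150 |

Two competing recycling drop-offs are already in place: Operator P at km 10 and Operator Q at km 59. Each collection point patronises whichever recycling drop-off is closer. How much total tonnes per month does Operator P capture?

336

The indifferent point is the midpoint (10+59)/2 = 34.5; collection points left of it (closer to Operator P at 10) go to Operator P, those right go to Operator Q.
  F at 4 (w=150) → Operator P
  E at 6 (w=150) → Operator P
  C at 9 (w=30) → Operator P
  A at 34 (w=6) → Operator P
  B at 48 (w=40) → Operator Q
  D at 49 (w=4) → Operator Q
Operator P captures 336; Operator Q captures 44.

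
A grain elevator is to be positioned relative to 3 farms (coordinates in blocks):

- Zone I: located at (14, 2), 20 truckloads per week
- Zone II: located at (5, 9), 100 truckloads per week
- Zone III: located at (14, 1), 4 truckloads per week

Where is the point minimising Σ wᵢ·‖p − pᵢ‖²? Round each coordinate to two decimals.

(6.74, 7.61)

The minimiser of Σwᵢ‖p−pᵢ‖² is the weighted centroid p* = (Σwᵢpᵢ)/(Σwᵢ).
Σwᵢ = 124.
Σwᵢxᵢ = 20·14 + 100·5 + 4·14 = 836.
Σwᵢyᵢ = 20·2 + 100·9 + 4·1 = 944.
x* = 836/124 = 6.74, y* = 944/124 = 7.61.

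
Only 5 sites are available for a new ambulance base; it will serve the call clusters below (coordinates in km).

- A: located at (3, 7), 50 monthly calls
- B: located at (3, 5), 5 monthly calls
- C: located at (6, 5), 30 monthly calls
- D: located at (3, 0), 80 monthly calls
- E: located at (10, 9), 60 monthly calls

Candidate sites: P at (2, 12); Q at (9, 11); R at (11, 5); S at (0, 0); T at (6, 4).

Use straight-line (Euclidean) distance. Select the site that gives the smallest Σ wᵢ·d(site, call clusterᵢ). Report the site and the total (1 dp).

Total weighted distance at each candidate:
  P (2, 12): total = 2008.1
  Q (9, 11): total = 1740.8
  R (11, 5): total = 1604.4
  S (0, 0): total = 1691.5
  T (6, 4): total = 1042.1
Minimum is at T with total 1042.1 km.

T, total 1042.1 km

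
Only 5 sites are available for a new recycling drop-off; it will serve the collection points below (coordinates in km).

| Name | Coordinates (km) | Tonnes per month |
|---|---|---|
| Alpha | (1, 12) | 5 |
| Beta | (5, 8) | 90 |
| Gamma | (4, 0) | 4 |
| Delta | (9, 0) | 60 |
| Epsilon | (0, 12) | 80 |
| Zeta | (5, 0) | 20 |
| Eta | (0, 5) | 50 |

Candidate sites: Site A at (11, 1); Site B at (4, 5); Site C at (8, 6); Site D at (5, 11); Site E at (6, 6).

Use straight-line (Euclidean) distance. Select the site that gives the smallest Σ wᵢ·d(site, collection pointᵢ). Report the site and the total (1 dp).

Total weighted distance at each candidate:
  Site A (11, 1): total = 3017.9
  Site B (4, 5): total = 1713.9
  Site C (8, 6): total = 2101.7
  Site D (5, 11): total = 2055.5
  Site E (6, 6): total = 1772.7
Minimum is at Site B with total 1713.9 km.

Site B, total 1713.9 km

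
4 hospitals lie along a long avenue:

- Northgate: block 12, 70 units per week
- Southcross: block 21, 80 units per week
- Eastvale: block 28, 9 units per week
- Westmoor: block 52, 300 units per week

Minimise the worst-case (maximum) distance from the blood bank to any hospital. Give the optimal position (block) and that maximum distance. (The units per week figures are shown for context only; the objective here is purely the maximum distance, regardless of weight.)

The 1-center on a line is the midpoint of the two extreme points: leftmost at 12, rightmost at 52.
Optimal location = (12 + 52)/2 = 32; maximum distance = (52 − 12)/2 = 20.

location 32, max distance 20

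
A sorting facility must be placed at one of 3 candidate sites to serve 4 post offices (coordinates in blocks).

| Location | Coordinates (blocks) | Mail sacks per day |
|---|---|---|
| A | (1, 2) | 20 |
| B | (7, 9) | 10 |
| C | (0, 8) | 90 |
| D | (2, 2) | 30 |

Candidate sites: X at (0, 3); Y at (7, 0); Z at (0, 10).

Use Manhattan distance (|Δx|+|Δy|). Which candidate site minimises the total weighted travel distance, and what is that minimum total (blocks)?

X, total 710 blocks

Total weighted distance at each candidate:
  X (0, 3): total = 710
  Y (7, 0): total = 1810
  Z (0, 10): total = 740
Minimum is at X with total 710 blocks.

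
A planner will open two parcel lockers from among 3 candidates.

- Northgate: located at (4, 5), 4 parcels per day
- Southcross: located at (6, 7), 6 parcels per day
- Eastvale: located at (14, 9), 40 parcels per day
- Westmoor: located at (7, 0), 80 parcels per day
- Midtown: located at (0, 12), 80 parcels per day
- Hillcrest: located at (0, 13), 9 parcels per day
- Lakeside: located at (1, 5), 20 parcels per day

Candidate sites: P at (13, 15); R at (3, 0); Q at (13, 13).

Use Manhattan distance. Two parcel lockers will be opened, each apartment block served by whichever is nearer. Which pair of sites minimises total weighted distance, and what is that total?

{R, Q}, total 1981

Evaluate every pair (each demand assigned to the nearer of the two):
  {R, Q}: total = 1981
  {P, R}: total = 2159
  {P, Q}: total = 3503
Best pair: {R, Q} with total 1981.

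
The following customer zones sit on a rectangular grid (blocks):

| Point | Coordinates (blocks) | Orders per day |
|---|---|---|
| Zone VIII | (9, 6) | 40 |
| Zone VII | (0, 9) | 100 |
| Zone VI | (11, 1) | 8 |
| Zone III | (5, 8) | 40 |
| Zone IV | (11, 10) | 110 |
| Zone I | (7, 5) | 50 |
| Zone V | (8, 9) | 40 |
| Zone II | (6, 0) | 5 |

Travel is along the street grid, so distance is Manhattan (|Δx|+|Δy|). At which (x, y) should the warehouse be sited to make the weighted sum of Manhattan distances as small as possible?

(8, 9)

Manhattan distance separates: Σwᵢ(|x−xᵢ|+|y−yᵢ|) = Σwᵢ|x−xᵢ| + Σwᵢ|y−yᵢ|, so x and y are optimised independently as 1-D weighted medians.
Total weight W = 393; half = 196.5.
x-coordinate, sorted with cumulative weight:
  x=0 (Zone VII, w=100) cum 100
  x=5 (Zone III, w=40) cum 140
  x=6 (Zone II, w=5) cum 145
  x=7 (Zone I, w=50) cum 195
  x=8 (Zone V, w=40) cum 235  ← median
  x=9 (Zone VIII, w=40) cum 275
  x=11 (Zone VI, w=8) cum 283
  x=11 (Zone IV, w=110) cum 393
⇒ x* = 8
y-coordinate, sorted with cumulative weight:
  y=0 (Zone II, w=5) cum 5
  y=1 (Zone VI, w=8) cum 13
  y=5 (Zone I, w=50) cum 63
  y=6 (Zone VIII, w=40) cum 103
  y=8 (Zone III, w=40) cum 143
  y=9 (Zone VII, w=100) cum 243  ← median
  y=9 (Zone V, w=40) cum 283
  y=10 (Zone IV, w=110) cum 393
⇒ y* = 9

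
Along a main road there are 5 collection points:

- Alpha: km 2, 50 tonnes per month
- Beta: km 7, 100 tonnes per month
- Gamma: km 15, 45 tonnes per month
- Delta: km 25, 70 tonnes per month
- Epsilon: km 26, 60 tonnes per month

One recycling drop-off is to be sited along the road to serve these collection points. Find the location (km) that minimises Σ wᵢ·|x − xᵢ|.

x = 15

For a sum of weighted absolute distances on a line, the optimum is the weighted median (not the mean). Total weight W = 325; half-weight = 162.5.
Sort by position and accumulate weight:
  km 2 (Alpha, w=50) → cum 50
  km 7 (Beta, w=100) → cum 150
  km 15 (Gamma, w=45) → cum 195  ≥ 162.5 → median here
  km 25 (Delta, w=70) → cum 265
  km 26 (Epsilon, w=60) → cum 325
Optimal location: km 15.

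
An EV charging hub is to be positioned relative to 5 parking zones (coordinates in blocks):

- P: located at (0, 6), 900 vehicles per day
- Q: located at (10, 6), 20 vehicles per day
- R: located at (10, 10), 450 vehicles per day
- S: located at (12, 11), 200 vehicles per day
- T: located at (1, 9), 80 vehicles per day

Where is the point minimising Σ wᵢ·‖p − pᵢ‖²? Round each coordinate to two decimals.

The minimiser of Σwᵢ‖p−pᵢ‖² is the weighted centroid p* = (Σwᵢpᵢ)/(Σwᵢ).
Σwᵢ = 1650.
Σwᵢxᵢ = 900·0 + 20·10 + 450·10 + 200·12 + 80·1 = 7180.
Σwᵢyᵢ = 900·6 + 20·6 + 450·10 + 200·11 + 80·9 = 12940.
x* = 7180/1650 = 4.35, y* = 12940/1650 = 7.84.

(4.35, 7.84)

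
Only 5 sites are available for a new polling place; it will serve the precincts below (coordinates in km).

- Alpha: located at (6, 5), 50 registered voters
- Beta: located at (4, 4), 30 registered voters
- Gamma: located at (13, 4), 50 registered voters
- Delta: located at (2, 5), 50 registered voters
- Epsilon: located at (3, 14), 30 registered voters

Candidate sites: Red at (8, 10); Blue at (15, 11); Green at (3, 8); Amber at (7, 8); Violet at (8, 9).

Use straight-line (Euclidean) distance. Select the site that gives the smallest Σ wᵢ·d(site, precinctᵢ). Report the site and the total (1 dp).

Amber, total 1176.5 km

Total weighted distance at each candidate:
  Red (8, 10): total = 1458.7
  Blue (15, 11): total = 2383.0
  Green (3, 8): total = 1212.5
  Amber (7, 8): total = 1176.5
  Violet (8, 9): total = 1341.9
Minimum is at Amber with total 1176.5 km.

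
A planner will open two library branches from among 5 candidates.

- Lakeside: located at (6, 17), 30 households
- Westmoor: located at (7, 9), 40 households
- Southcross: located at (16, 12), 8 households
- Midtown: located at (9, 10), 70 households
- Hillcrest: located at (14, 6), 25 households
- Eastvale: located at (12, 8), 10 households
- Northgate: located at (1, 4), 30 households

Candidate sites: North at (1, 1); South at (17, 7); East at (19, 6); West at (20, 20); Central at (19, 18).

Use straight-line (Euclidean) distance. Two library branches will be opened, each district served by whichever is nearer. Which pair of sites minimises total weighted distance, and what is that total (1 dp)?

Evaluate every pair (each demand assigned to the nearer of the two):
  {North, South}: total = 1704.9
  {North, East}: total = 1998.3
  {South, Central}: total = 2056.4
  {South, West}: total = 2094.7
  {South, East}: total = 2111.2
  {North, Central}: total = 2224.8
  {North, West}: total = 2312.6
  {East, Central}: total = 2434.6
  {East, West}: total = 2473.0
  {West, Central}: total = 3072.4
Best pair: {North, South} with total 1704.9.

{North, South}, total 1704.9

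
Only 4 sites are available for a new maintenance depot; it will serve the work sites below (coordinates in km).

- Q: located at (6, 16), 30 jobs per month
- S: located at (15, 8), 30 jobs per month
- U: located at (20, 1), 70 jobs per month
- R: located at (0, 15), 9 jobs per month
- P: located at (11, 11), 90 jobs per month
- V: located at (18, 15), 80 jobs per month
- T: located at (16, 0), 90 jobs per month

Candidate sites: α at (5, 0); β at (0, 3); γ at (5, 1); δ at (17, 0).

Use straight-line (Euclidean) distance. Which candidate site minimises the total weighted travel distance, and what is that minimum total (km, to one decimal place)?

Total weighted distance at each candidate:
  α (5, 0): total = 5765.4
  β (0, 3): total = 6838.7
  γ (5, 1): total = 5573.0
  δ (17, 0): total = 3675.6
Minimum is at δ with total 3675.6 km.

δ, total 3675.6 km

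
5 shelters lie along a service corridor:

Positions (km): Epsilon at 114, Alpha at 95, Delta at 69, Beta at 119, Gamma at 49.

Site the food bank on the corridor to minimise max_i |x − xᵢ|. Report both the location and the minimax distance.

The 1-center on a line is the midpoint of the two extreme points: leftmost at 49, rightmost at 119.
Optimal location = (49 + 119)/2 = 84; maximum distance = (119 − 49)/2 = 35.

location 84, max distance 35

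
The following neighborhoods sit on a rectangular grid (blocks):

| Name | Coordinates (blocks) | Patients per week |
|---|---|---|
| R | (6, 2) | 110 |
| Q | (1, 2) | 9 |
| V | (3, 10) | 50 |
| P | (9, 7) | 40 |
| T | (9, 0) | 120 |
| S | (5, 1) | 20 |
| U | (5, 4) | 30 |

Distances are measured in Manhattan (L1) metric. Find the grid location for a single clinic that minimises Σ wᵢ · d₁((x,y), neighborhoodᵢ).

Manhattan distance separates: Σwᵢ(|x−xᵢ|+|y−yᵢ|) = Σwᵢ|x−xᵢ| + Σwᵢ|y−yᵢ|, so x and y are optimised independently as 1-D weighted medians.
Total weight W = 379; half = 189.5.
x-coordinate, sorted with cumulative weight:
  x=1 (Q, w=9) cum 9
  x=3 (V, w=50) cum 59
  x=5 (S, w=20) cum 79
  x=5 (U, w=30) cum 109
  x=6 (R, w=110) cum 219  ← median
  x=9 (P, w=40) cum 259
  x=9 (T, w=120) cum 379
⇒ x* = 6
y-coordinate, sorted with cumulative weight:
  y=0 (T, w=120) cum 120
  y=1 (S, w=20) cum 140
  y=2 (R, w=110) cum 250  ← median
  y=2 (Q, w=9) cum 259
  y=4 (U, w=30) cum 289
  y=7 (P, w=40) cum 329
  y=10 (V, w=50) cum 379
⇒ y* = 2

(6, 2)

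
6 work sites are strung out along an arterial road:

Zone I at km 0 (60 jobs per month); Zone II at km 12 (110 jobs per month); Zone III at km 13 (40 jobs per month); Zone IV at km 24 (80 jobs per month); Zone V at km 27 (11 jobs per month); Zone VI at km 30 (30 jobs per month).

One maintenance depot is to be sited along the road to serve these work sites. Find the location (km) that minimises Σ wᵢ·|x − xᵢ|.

For a sum of weighted absolute distances on a line, the optimum is the weighted median (not the mean). Total weight W = 331; half-weight = 165.5.
Sort by position and accumulate weight:
  km 0 (Zone I, w=60) → cum 60
  km 12 (Zone II, w=110) → cum 170  ≥ 165.5 → median here
  km 13 (Zone III, w=40) → cum 210
  km 24 (Zone IV, w=80) → cum 290
  km 27 (Zone V, w=11) → cum 301
  km 30 (Zone VI, w=30) → cum 331
Optimal location: km 12.

x = 12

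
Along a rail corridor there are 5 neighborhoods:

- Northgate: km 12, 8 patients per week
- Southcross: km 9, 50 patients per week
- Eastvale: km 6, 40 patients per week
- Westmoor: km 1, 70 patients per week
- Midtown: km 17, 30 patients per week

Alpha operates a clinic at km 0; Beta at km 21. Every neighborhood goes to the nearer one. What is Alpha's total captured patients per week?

160

The indifferent point is the midpoint (0+21)/2 = 10.5; neighborhoods left of it (closer to Alpha at 0) go to Alpha, those right go to Beta.
  Westmoor at 1 (w=70) → Alpha
  Eastvale at 6 (w=40) → Alpha
  Southcross at 9 (w=50) → Alpha
  Northgate at 12 (w=8) → Beta
  Midtown at 17 (w=30) → Beta
Alpha captures 160; Beta captures 38.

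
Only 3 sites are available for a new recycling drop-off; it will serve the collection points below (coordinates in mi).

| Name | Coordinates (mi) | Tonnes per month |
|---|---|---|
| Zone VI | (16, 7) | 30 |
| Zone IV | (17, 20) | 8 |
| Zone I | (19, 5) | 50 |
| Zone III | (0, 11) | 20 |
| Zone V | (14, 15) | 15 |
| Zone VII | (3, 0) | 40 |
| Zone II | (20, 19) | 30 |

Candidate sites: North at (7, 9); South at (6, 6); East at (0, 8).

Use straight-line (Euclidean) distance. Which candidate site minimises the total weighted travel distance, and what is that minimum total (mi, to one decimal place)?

Total weighted distance at each candidate:
  North (7, 9): total = 2197.9
  South (6, 6): total = 2274.2
  East (0, 8): total = 2930.5
Minimum is at North with total 2197.9 mi.

North, total 2197.9 mi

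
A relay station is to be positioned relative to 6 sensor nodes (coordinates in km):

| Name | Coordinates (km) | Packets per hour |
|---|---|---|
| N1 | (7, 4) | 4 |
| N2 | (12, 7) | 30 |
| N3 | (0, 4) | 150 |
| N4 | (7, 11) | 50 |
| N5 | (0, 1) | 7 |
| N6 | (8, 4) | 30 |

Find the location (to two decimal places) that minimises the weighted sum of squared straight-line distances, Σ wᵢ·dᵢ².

The minimiser of Σwᵢ‖p−pᵢ‖² is the weighted centroid p* = (Σwᵢpᵢ)/(Σwᵢ).
Σwᵢ = 271.
Σwᵢxᵢ = 4·7 + 30·12 + 150·0 + 50·7 + 7·0 + 30·8 = 978.
Σwᵢyᵢ = 4·4 + 30·7 + 150·4 + 50·11 + 7·1 + 30·4 = 1503.
x* = 978/271 = 3.61, y* = 1503/271 = 5.55.

(3.61, 5.55)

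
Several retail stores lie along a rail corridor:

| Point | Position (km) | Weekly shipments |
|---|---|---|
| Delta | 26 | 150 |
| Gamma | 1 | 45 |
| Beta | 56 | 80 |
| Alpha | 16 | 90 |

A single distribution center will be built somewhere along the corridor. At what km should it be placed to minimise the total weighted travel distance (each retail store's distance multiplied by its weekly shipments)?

For a sum of weighted absolute distances on a line, the optimum is the weighted median (not the mean). Total weight W = 365; half-weight = 182.5.
Sort by position and accumulate weight:
  km 1 (Gamma, w=45) → cum 45
  km 16 (Alpha, w=90) → cum 135
  km 26 (Delta, w=150) → cum 285  ≥ 182.5 → median here
  km 56 (Beta, w=80) → cum 365
Optimal location: km 26.

x = 26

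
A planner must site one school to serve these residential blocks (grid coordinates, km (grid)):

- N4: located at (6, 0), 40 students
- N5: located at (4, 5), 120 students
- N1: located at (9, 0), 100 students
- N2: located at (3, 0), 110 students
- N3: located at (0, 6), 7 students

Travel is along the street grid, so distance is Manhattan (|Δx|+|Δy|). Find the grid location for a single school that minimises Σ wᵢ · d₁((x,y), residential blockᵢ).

(4, 0)

Manhattan distance separates: Σwᵢ(|x−xᵢ|+|y−yᵢ|) = Σwᵢ|x−xᵢ| + Σwᵢ|y−yᵢ|, so x and y are optimised independently as 1-D weighted medians.
Total weight W = 377; half = 188.5.
x-coordinate, sorted with cumulative weight:
  x=0 (N3, w=7) cum 7
  x=3 (N2, w=110) cum 117
  x=4 (N5, w=120) cum 237  ← median
  x=6 (N4, w=40) cum 277
  x=9 (N1, w=100) cum 377
⇒ x* = 4
y-coordinate, sorted with cumulative weight:
  y=0 (N4, w=40) cum 40
  y=0 (N1, w=100) cum 140
  y=0 (N2, w=110) cum 250  ← median
  y=5 (N5, w=120) cum 370
  y=6 (N3, w=7) cum 377
⇒ y* = 0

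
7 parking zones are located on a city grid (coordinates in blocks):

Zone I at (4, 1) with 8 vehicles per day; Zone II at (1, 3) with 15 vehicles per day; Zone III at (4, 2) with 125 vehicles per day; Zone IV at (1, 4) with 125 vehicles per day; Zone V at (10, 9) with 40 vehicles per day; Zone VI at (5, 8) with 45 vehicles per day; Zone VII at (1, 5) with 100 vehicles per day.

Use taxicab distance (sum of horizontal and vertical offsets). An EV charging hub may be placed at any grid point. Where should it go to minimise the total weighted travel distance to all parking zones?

(1, 4)

Manhattan distance separates: Σwᵢ(|x−xᵢ|+|y−yᵢ|) = Σwᵢ|x−xᵢ| + Σwᵢ|y−yᵢ|, so x and y are optimised independently as 1-D weighted medians.
Total weight W = 458; half = 229.
x-coordinate, sorted with cumulative weight:
  x=1 (Zone II, w=15) cum 15
  x=1 (Zone IV, w=125) cum 140
  x=1 (Zone VII, w=100) cum 240  ← median
  x=4 (Zone I, w=8) cum 248
  x=4 (Zone III, w=125) cum 373
  x=5 (Zone VI, w=45) cum 418
  x=10 (Zone V, w=40) cum 458
⇒ x* = 1
y-coordinate, sorted with cumulative weight:
  y=1 (Zone I, w=8) cum 8
  y=2 (Zone III, w=125) cum 133
  y=3 (Zone II, w=15) cum 148
  y=4 (Zone IV, w=125) cum 273  ← median
  y=5 (Zone VII, w=100) cum 373
  y=8 (Zone VI, w=45) cum 418
  y=9 (Zone V, w=40) cum 458
⇒ y* = 4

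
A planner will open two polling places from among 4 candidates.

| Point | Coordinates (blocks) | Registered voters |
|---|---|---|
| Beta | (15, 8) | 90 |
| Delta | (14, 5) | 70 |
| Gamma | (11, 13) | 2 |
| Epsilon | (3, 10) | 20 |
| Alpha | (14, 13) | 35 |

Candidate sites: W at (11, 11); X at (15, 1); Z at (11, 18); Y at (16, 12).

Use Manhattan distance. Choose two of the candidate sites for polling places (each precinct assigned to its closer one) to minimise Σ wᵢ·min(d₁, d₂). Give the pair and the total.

{X, Y}, total 1217

Evaluate every pair (each demand assigned to the nearer of the two):
  {X, Y}: total = 1217
  {W, X}: total = 1339
  {W, Y}: total = 1369
  {Z, Y}: total = 1495
  {X, Z}: total = 1590
  {W, Z}: total = 1619
Best pair: {X, Y} with total 1217.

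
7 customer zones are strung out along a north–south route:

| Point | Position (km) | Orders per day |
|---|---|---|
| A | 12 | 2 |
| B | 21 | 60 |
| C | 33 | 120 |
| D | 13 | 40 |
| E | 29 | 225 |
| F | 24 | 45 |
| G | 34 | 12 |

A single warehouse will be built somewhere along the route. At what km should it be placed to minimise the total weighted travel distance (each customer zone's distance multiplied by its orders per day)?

x = 29

For a sum of weighted absolute distances on a line, the optimum is the weighted median (not the mean). Total weight W = 504; half-weight = 252.
Sort by position and accumulate weight:
  km 12 (A, w=2) → cum 2
  km 13 (D, w=40) → cum 42
  km 21 (B, w=60) → cum 102
  km 24 (F, w=45) → cum 147
  km 29 (E, w=225) → cum 372  ≥ 252 → median here
  km 33 (C, w=120) → cum 492
  km 34 (G, w=12) → cum 504
Optimal location: km 29.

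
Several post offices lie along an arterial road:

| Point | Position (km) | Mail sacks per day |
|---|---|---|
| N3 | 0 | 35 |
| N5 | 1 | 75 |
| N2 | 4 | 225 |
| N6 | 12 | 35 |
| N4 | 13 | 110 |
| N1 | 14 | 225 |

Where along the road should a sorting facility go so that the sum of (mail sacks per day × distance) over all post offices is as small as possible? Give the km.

x = 12

For a sum of weighted absolute distances on a line, the optimum is the weighted median (not the mean). Total weight W = 705; half-weight = 352.5.
Sort by position and accumulate weight:
  km 0 (N3, w=35) → cum 35
  km 1 (N5, w=75) → cum 110
  km 4 (N2, w=225) → cum 335
  km 12 (N6, w=35) → cum 370  ≥ 352.5 → median here
  km 13 (N4, w=110) → cum 480
  km 14 (N1, w=225) → cum 705
Optimal location: km 12.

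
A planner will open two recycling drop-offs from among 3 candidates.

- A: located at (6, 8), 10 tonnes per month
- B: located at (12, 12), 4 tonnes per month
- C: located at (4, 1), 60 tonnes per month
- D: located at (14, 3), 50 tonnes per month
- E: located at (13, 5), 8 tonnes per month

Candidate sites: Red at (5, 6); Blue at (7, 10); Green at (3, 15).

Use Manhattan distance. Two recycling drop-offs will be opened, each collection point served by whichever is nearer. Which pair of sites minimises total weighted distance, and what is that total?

Evaluate every pair (each demand assigned to the nearer of the two):
  {Red, Blue}: total = 1090
  {Red, Green}: total = 1110
  {Blue, Green}: total = 1566
Best pair: {Red, Blue} with total 1090.

{Red, Blue}, total 1090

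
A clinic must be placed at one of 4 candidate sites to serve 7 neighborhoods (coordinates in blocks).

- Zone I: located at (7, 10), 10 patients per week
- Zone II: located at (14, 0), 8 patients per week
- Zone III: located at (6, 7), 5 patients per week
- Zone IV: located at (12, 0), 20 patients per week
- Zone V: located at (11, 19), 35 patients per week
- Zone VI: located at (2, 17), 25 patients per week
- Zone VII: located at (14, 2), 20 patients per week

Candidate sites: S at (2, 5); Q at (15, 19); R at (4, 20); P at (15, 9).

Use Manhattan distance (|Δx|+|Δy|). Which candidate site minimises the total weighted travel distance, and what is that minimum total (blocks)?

Total weighted distance at each candidate:
  S (2, 5): total = 1971
  Q (15, 19): total = 1750
  R (4, 20): total = 1970
  P (15, 9): total = 1640
Minimum is at P with total 1640 blocks.

P, total 1640 blocks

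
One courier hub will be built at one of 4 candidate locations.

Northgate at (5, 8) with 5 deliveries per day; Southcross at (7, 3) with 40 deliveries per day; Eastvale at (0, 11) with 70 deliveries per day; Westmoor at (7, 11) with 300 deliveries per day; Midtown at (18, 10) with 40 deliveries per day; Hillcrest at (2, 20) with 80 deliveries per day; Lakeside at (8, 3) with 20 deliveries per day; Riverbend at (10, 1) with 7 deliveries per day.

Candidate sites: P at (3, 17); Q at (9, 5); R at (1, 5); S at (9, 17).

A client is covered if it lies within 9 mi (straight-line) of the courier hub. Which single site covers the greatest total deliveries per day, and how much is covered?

P, covering 450

Coverage radius r = 9 mi; a point is covered iff (Δx)²+(Δy)² ≤ 9² = 81.
  P (3, 17): covers {Eastvale, Westmoor, Hillcrest} → 450
  Q (9, 5): covers {Northgate, Southcross, Westmoor, Lakeside, Riverbend} → 372
  R (1, 5): covers {Northgate, Southcross, Eastvale, Westmoor, Lakeside} → 435
  S (9, 17): covers {Westmoor, Hillcrest} → 380
Maximum coverage at P: 450 deliveries per day.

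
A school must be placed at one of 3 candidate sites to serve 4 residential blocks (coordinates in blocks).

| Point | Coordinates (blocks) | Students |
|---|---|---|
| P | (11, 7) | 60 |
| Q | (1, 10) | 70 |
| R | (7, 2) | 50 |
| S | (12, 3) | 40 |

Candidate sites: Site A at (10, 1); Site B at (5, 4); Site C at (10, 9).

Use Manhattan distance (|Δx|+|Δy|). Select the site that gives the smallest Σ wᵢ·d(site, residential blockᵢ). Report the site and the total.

Total weighted distance at each candidate:
  Site A (10, 1): total = 2040
  Site B (5, 4): total = 1760
  Site C (10, 9): total = 1700
Minimum is at Site C with total 1700 blocks.

Site C, total 1700 blocks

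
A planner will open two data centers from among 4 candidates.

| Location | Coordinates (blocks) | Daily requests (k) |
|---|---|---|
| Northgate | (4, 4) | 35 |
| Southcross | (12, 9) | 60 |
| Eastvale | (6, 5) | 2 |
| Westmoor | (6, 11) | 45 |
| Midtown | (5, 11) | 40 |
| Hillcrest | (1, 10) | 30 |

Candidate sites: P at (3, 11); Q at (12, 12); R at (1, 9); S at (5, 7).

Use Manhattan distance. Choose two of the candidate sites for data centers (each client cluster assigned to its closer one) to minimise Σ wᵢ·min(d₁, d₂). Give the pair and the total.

{P, Q}, total 783

Evaluate every pair (each demand assigned to the nearer of the two):
  {P, Q}: total = 783
  {Q, S}: total = 921
  {P, S}: total = 991
  {Q, R}: total = 1063
  {R, S}: total = 1101
  {P, R}: total = 1203
Best pair: {P, Q} with total 783.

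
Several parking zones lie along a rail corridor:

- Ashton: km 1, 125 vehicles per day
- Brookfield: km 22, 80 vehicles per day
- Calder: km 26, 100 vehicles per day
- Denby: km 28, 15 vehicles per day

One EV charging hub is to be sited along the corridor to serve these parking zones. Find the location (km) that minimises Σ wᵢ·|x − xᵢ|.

x = 22

For a sum of weighted absolute distances on a line, the optimum is the weighted median (not the mean). Total weight W = 320; half-weight = 160.
Sort by position and accumulate weight:
  km 1 (Ashton, w=125) → cum 125
  km 22 (Brookfield, w=80) → cum 205  ≥ 160 → median here
  km 26 (Calder, w=100) → cum 305
  km 28 (Denby, w=15) → cum 320
Optimal location: km 22.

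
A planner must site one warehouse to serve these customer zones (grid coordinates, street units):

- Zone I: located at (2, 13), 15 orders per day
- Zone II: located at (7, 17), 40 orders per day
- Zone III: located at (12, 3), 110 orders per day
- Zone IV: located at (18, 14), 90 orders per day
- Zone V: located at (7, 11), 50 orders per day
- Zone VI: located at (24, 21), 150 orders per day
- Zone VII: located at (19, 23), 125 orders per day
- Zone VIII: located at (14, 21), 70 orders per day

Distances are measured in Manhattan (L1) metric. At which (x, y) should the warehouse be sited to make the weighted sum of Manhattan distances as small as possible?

Manhattan distance separates: Σwᵢ(|x−xᵢ|+|y−yᵢ|) = Σwᵢ|x−xᵢ| + Σwᵢ|y−yᵢ|, so x and y are optimised independently as 1-D weighted medians.
Total weight W = 650; half = 325.
x-coordinate, sorted with cumulative weight:
  x=2 (Zone I, w=15) cum 15
  x=7 (Zone II, w=40) cum 55
  x=7 (Zone V, w=50) cum 105
  x=12 (Zone III, w=110) cum 215
  x=14 (Zone VIII, w=70) cum 285
  x=18 (Zone IV, w=90) cum 375  ← median
  x=19 (Zone VII, w=125) cum 500
  x=24 (Zone VI, w=150) cum 650
⇒ x* = 18
y-coordinate, sorted with cumulative weight:
  y=3 (Zone III, w=110) cum 110
  y=11 (Zone V, w=50) cum 160
  y=13 (Zone I, w=15) cum 175
  y=14 (Zone IV, w=90) cum 265
  y=17 (Zone II, w=40) cum 305
  y=21 (Zone VI, w=150) cum 455  ← median
  y=21 (Zone VIII, w=70) cum 525
  y=23 (Zone VII, w=125) cum 650
⇒ y* = 21

(18, 21)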